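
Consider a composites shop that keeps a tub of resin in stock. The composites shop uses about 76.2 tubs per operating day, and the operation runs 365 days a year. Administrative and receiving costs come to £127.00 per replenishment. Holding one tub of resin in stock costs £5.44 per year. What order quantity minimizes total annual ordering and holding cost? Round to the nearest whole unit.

Q* ≈ 1,140 tubs

Annual demand D = 76.2 × 365 = 27,813.
EOQ = √(2DS / H) = √(2 × 27,813 × 127 / 5.44).
= √(7,064,502 / 5.44) = √1,298,621.6912 ≈ 1139.571.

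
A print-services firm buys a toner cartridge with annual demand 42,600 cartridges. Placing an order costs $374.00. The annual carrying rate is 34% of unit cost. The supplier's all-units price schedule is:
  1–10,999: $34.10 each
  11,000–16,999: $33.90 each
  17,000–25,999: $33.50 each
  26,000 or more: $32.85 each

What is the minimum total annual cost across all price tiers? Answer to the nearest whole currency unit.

TC* ≈ $1,471,881

Holding cost per unit per year at price C is H = 0.34·C.
Evaluate total cost at each tier's feasible EOQ or, if the EOQ is below the tier, at the tier's minimum quantity.
EOQ at $34.10 = 1657.8 (feasible in tier 1): TC = 42,600×$34.10 + (42,600/1657.8)×374 + (1657.8/2)×0.34×$34.10 = $1,471,880.83.
EOQ at $33.90 = 1662.7 < 11000, so use break Q=11000: TC = 42,600×$33.90 + (42,600/11000.0)×374 + (11000.0/2)×0.34×$33.90 = $1,508,981.40.
EOQ at $33.50 = 1672.6 < 17000, so use break Q=17000: TC = 42,600×$33.50 + (42,600/17000.0)×374 + (17000.0/2)×0.34×$33.50 = $1,524,852.20.
EOQ at $32.85 = 1689.1 < 26000, so use break Q=26000: TC = 42,600×$32.85 + (42,600/26000.0)×374 + (26000.0/2)×0.34×$32.85 = $1,545,219.78.
Lowest total cost among the candidates is at Q = 1657.8.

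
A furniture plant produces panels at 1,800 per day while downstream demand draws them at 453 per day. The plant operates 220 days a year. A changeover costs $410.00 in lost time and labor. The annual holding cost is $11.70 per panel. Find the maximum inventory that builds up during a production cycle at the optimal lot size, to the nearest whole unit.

Annual demand D = 453 × 220 = 99,660.
Production build-up factor (1 − d/p) = 1 − 453/1,800 = 0.7483.
Q* = √(2DS / (H(1 − d/p))) = √(2 × 99,660 × 410 / (11.7 × 0.7483)).
= √(81,721,200 / 8.7555) ≈ 3055.110.
Maximum inventory = Q*(1 − d/p) = 3055.110 × 0.7483 ≈ 2286.241.

I_max ≈ 2,286 panels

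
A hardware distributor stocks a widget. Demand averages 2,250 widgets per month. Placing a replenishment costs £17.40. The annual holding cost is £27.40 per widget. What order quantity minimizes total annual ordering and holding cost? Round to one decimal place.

Annual demand D = 2,250 × 12 = 27,000.
EOQ = √(2DS / H) = √(2 × 27,000 × 17.4 / 27.4).
= √(939,600 / 27.4) = √34,291.9708 ≈ 185.181.

Q* ≈ 185.2 widgets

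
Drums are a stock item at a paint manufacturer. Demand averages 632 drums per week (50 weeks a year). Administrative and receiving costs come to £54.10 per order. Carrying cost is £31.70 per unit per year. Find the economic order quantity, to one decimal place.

Annual demand D = 632 × 50 = 31,600.
EOQ = √(2DS / H) = √(2 × 31,600 × 54.1 / 31.7).
= √(3,419,120 / 31.7) = √107,858.6751 ≈ 328.418.

Q* ≈ 328.4 drums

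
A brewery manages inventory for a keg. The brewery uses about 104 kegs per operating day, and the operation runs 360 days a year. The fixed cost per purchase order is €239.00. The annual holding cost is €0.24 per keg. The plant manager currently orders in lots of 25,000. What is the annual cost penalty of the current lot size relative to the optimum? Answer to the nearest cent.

Annual demand D = 104 × 360 = 37,440.
EOQ = √(2DS/H) = √(2 × 37,440 × 239 / 0.24) ≈ 8635.28.
Cost at Q* = (D/Q*)S + (Q*/2)H = √(2DSH) ≈ €2,072.47.
Cost at Q = 25,000: (37,440/25,000)×239 + (25,000/2)×0.24 = €357.93 + €3,000.00 = €3,357.93.
Excess = €3,357.93 − €2,072.47 = €1,285.46.

Extra cost ≈ €1,285.46 per year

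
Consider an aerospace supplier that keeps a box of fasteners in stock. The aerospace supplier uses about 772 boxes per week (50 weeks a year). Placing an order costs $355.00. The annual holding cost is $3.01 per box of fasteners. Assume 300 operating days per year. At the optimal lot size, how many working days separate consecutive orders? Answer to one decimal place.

Annual demand D = 772 × 50 = 38,600.
The optimal lot size = √(2DS/H) = √(2 × 38,600 × 355 / 3.01) ≈ 3017.45.
Cycle time = Q*/D × 300 = 3017.45 / 38,600 × 300 ≈ 23.452 days.

T ≈ 23.5 days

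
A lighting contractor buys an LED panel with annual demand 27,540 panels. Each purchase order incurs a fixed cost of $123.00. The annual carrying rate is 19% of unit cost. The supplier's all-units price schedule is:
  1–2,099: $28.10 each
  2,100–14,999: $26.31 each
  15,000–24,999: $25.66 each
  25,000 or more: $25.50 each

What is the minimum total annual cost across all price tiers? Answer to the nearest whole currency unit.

Holding cost per unit per year at price C is H = 0.19·C.
Evaluate total cost at each tier's feasible EOQ or, if the EOQ is below the tier, at the tier's minimum quantity.
EOQ at $28.10 = 1126.5 (feasible in tier 1): TC = 27,540×$28.10 + (27,540/1126.5)×123 + (1126.5/2)×0.19×$28.10 = $779,888.22.
EOQ at $26.31 = 1164.2 < 2100, so use break Q=2100: TC = 27,540×$26.31 + (27,540/2100.0)×123 + (2100.0/2)×0.19×$26.31 = $731,439.30.
EOQ at $25.66 = 1178.8 < 15000, so use break Q=15000: TC = 27,540×$25.66 + (27,540/15000.0)×123 + (15000.0/2)×0.19×$25.66 = $743,467.73.
EOQ at $25.50 = 1182.5 < 25000, so use break Q=25000: TC = 27,540×$25.50 + (27,540/25000.0)×123 + (25000.0/2)×0.19×$25.50 = $762,968.00.
Lowest total cost among the candidates is at Q = 2100.0.

TC* ≈ $731,439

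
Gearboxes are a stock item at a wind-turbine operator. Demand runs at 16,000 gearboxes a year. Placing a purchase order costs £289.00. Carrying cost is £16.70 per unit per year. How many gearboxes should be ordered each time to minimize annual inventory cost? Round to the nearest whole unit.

EOQ = √(2DS / H) = √(2 × 16,000 × 289 / 16.7).
= √(9,248,000 / 16.7) = √553,772.4551 ≈ 744.159.

Q* ≈ 744 gearboxes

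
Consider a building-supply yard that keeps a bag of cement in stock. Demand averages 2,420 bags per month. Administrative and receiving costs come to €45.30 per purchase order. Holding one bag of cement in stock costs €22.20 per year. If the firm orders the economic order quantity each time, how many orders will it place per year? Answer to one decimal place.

Annual demand D = 2,420 × 12 = 29,040.
Q* = √(2DS/H) = √(2 × 29,040 × 45.3 / 22.2) ≈ 344.26.
Orders per year = D / Q* = 29,040 / 344.26 ≈ 84.355.

N ≈ 84.4 orders per year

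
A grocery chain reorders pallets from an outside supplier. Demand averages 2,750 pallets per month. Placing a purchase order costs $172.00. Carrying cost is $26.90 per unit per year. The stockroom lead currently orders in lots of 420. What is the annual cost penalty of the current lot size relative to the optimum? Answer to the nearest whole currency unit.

Annual demand D = 2,750 × 12 = 33,000.
EOQ = √(2DS/H) = √(2 × 33,000 × 172 / 26.9) ≈ 649.62.
Cost at Q* = (D/Q*)S + (Q*/2)H = √(2DSH) ≈ $17,474.80.
Cost at Q = 420: (33,000/420)×172 + (420/2)×26.9 = $13,514.29 + $5,649.00 = $19,163.29.
Excess = $19,163.29 − $17,474.80 = $1,688.48.

Extra cost ≈ $1,688 per year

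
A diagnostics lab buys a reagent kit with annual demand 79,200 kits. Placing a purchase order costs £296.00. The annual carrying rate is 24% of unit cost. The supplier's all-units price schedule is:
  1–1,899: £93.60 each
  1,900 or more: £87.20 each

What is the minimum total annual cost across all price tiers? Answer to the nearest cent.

TC* ≈ £6,938,460.13

Holding cost per unit per year at price C is H = 0.24·C.
For each price level, check whether its EOQ is feasible; otherwise the best quantity at that price is the breakpoint.
EOQ at £93.60 = 1444.7 (feasible in tier 1): TC = 79,200×£93.60 + (79,200/1444.7)×296 + (1444.7/2)×0.24×£93.60 = £7,445,573.91.
EOQ at £87.20 = 1496.8 < 1900, so use break Q=1900: TC = 79,200×£87.20 + (79,200/1900.0)×296 + (1900.0/2)×0.24×£87.20 = £6,938,460.13.
Lowest total cost among the candidates is at Q = 1900.0.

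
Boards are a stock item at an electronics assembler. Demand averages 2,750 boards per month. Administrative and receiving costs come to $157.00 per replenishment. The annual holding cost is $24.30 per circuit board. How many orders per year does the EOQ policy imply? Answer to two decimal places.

Annual demand D = 2,750 × 12 = 33,000.
Q* = √(2DS/H) = √(2 × 33,000 × 157 / 24.3) ≈ 653.01.
Orders per year = D / Q* = 33,000 / 653.01 ≈ 50.535.

N ≈ 50.54 orders per year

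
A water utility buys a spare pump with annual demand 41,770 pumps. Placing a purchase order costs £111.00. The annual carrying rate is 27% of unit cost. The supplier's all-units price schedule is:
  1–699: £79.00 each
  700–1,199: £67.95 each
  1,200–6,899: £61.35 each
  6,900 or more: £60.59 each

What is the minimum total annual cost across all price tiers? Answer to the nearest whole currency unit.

TC* ≈ £2,576,392

Holding cost per unit per year at price C is H = 0.27·C.
Evaluate total cost at each tier's feasible EOQ or, if the EOQ is below the tier, at the tier's minimum quantity.
EOQ at £79.00 = 659.3 (feasible in tier 1): TC = 41,770×£79.00 + (41,770/659.3)×111 + (659.3/2)×0.27×£79.00 = £3,313,893.85.
EOQ at £67.95 = 710.9 (feasible in tier 2): TC = 41,770×£67.95 + (41,770/710.9)×111 + (710.9/2)×0.27×£67.95 = £2,851,314.74.
EOQ at £61.35 = 748.2 < 1200, so use break Q=1200: TC = 41,770×£61.35 + (41,770/1200.0)×111 + (1200.0/2)×0.27×£61.35 = £2,576,391.93.
EOQ at £60.59 = 752.9 < 6900, so use break Q=6900: TC = 41,770×£60.59 + (41,770/6900.0)×111 + (6900.0/2)×0.27×£60.59 = £2,587,955.84.
Lowest total cost among the candidates is at Q = 1200.0.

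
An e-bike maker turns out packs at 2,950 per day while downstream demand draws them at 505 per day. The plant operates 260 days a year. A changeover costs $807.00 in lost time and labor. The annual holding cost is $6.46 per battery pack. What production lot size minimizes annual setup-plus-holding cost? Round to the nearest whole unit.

Q* ≈ 6,291 packs

Annual demand D = 505 × 260 = 131,300.
Production build-up factor (1 − d/p) = 1 − 505/2,950 = 0.8288.
Q* = √(2DS / (H(1 − d/p))) = √(2 × 131,300 × 807 / (6.46 × 0.8288)).
= √(211,918,200 / 5.3541) ≈ 6291.286.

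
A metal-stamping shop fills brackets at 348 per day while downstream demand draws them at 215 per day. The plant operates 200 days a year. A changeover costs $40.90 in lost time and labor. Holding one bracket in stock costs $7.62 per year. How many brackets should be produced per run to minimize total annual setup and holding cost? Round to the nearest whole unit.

Q* ≈ 1,099 brackets

Annual demand D = 215 × 200 = 43,000.
Production build-up factor (1 − d/p) = 1 − 215/348 = 0.3822.
Q* = √(2DS / (H(1 − d/p))) = √(2 × 43,000 × 40.9 / (7.62 × 0.3822)).
= √(3,517,400 / 2.9122) ≈ 1098.999.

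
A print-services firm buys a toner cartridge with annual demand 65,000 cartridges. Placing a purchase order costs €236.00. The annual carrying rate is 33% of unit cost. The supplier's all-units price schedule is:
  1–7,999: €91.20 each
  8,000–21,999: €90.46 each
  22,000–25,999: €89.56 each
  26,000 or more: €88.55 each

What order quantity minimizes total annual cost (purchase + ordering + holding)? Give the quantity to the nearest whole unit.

Q* ≈ 1,010 cartridges

Holding cost per unit per year at price C is H = 0.33·C.
Candidates are each tier's EOQ (if it falls in that tier) and each price-break quantity.
EOQ at €91.20 = 1009.7 (feasible in tier 1): TC = 65,000×€91.20 + (65,000/1009.7)×236 + (1009.7/2)×0.33×€91.20 = €5,958,386.60.
EOQ at €90.46 = 1013.8 < 8000, so use break Q=8000: TC = 65,000×€90.46 + (65,000/8000.0)×236 + (8000.0/2)×0.33×€90.46 = €6,001,224.70.
EOQ at €89.56 = 1018.9 < 22000, so use break Q=22000: TC = 65,000×€89.56 + (65,000/22000.0)×236 + (22000.0/2)×0.33×€89.56 = €6,147,200.07.
EOQ at €88.55 = 1024.7 < 26000, so use break Q=26000: TC = 65,000×€88.55 + (65,000/26000.0)×236 + (26000.0/2)×0.33×€88.55 = €6,136,219.50.
Lowest total cost is €5,958,386.60 at Q = 1009.7.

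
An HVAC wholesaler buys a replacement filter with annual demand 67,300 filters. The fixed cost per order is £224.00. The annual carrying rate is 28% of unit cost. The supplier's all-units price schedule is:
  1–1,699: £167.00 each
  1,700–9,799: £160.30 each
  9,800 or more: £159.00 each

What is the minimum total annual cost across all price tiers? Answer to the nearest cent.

TC* ≈ £10,835,209.16

Holding cost per unit per year at price C is H = 0.28·C.
Evaluate total cost at each tier's feasible EOQ or, if the EOQ is below the tier, at the tier's minimum quantity.
EOQ at £167.00 = 803.0 (feasible in tier 1): TC = 67,300×£167.00 + (67,300/803.0)×224 + (803.0/2)×0.28×£167.00 = £11,276,647.74.
EOQ at £160.30 = 819.6 < 1700, so use break Q=1700: TC = 67,300×£160.30 + (67,300/1700.0)×224 + (1700.0/2)×0.28×£160.30 = £10,835,209.16.
EOQ at £159.00 = 822.9 < 9800, so use break Q=9800: TC = 67,300×£159.00 + (67,300/9800.0)×224 + (9800.0/2)×0.28×£159.00 = £10,920,386.29.
Lowest total cost among the candidates is at Q = 1700.0.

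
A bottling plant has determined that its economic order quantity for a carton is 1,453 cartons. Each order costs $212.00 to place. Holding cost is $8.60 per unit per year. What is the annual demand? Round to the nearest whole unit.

Invert the EOQ relation Q*² = 2DS/H.
From Q* = √(2DS/H): D = Q*²H / (2S) = 1,453² × 8.6 / (2 × 212) = 42821.692.

D ≈ 42,822 cartons per year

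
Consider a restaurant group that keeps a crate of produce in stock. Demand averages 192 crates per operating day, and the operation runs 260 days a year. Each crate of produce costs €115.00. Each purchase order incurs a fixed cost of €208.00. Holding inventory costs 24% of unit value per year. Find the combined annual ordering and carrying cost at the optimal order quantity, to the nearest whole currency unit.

TC* ≈ €23,941

Annual demand D = 192 × 260 = 49,920.
Holding cost H = 0.24 × €115.00 = €27.6000 per unit per year.
The optimal lot size = √(2DS/H) = √(2 × 49,920 × 208 / 27.6) ≈ 867.42.
At the optimum the two cost components are equal, so total cost = 2·(Q*/2)H = Q*·H.
Minimum total = √(2DSH) = √(2 × 49,920 × 208 × 27.6) ≈ 23940.791.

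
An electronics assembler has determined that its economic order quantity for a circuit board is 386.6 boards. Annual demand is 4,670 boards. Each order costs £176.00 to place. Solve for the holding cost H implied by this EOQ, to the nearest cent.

The basic EOQ model gives Q* = √(2DS/H); rearrange for the unknown.
From Q* = √(2DS/H): H = 2DS / Q*² = 2 × 4,670 × 176 / 386.6² = 10.9986.

H ≈ £11.00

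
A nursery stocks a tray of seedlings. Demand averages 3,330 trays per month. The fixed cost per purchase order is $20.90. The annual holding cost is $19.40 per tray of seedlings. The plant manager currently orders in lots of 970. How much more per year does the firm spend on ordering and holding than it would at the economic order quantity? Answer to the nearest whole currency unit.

Annual demand D = 3,330 × 12 = 39,960.
EOQ = √(2DS/H) = √(2 × 39,960 × 20.9 / 19.4) ≈ 293.43.
Cost at Q* = (D/Q*)S + (Q*/2)H = √(2DSH) ≈ $5,692.48.
Cost at Q = 970: (39,960/970)×20.9 + (970/2)×19.4 = $860.99 + $9,409.00 = $10,269.99.
Excess = $10,269.99 − $5,692.48 = $4,577.51.

Extra cost ≈ $4,578 per year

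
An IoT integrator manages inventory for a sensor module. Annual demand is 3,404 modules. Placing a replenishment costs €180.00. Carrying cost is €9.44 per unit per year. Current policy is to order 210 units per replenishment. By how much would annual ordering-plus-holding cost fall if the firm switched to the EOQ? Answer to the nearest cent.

Extra cost ≈ €507.72 per year

EOQ = √(2DS/H) = √(2 × 3,404 × 180 / 9.44) ≈ 360.30.
Cost at Q* = (D/Q*)S + (Q*/2)H = √(2DSH) ≈ €3,401.20.
Cost at Q = 210: (3,404/210)×180 + (210/2)×9.44 = €2,917.71 + €991.20 = €3,908.91.
Excess = €3,908.91 − €3,401.20 = €507.72.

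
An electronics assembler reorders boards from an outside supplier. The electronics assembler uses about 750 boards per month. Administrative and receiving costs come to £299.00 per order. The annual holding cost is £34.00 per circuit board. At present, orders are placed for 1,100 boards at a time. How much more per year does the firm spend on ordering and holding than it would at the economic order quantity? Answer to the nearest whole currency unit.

Extra cost ≈ £7,619 per year

Annual demand D = 750 × 12 = 9,000.
EOQ = √(2DS/H) = √(2 × 9,000 × 299 / 34) ≈ 397.86.
Cost at Q* = (D/Q*)S + (Q*/2)H = √(2DSH) ≈ £13,527.31.
Cost at Q = 1,100: (9,000/1,100)×299 + (1,100/2)×34 = £2,446.36 + £18,700.00 = £21,146.36.
Excess = £21,146.36 − £13,527.31 = £7,619.06.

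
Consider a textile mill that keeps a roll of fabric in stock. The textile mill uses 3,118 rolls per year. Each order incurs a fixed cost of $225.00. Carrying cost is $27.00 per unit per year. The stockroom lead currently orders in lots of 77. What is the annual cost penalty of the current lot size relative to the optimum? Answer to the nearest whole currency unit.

EOQ = √(2DS/H) = √(2 × 3,118 × 225 / 27) ≈ 227.96.
Cost at Q* = (D/Q*)S + (Q*/2)H = √(2DSH) ≈ $6,154.97.
Cost at Q = 77: (3,118/77)×225 + (77/2)×27 = $9,111.04 + $1,039.50 = $10,150.54.
Excess = $10,150.54 − $6,154.97 = $3,995.57.

Extra cost ≈ $3,996 per year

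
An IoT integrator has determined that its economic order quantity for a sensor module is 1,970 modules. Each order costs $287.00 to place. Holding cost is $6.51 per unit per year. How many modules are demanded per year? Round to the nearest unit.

The basic EOQ model gives Q* = √(2DS/H); rearrange for the unknown.
From Q* = √(2DS/H): D = Q*²H / (2S) = 1,970² × 6.51 / (2 × 287) = 44015.085.

D ≈ 44,015 modules per year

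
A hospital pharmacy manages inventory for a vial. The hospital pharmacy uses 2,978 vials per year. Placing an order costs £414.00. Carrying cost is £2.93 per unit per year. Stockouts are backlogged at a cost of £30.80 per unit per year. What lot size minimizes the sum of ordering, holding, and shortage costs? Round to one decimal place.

With planned backorders, Q* = √(2DS/H) · √((H+B)/B).
√(2DS/H) = √(2 × 2,978 × 414 / 2.93) = 917.368.
√((H+B)/B) = √((2.93+30.8)/30.8) = 1.0465.
Q* ≈ 960.012.

Q* ≈ 960.0 vials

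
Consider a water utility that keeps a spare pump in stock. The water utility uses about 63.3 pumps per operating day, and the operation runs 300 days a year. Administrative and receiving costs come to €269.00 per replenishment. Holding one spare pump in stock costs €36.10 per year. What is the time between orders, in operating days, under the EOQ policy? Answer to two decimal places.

T ≈ 8.40 days

Annual demand D = 63.3 × 300 = 18,990.
The optimal lot size = √(2DS/H) = √(2 × 18,990 × 269 / 36.1) ≈ 531.99.
Cycle time = Q*/D × 300 = 531.99 / 18,990 × 300 ≈ 8.404 days.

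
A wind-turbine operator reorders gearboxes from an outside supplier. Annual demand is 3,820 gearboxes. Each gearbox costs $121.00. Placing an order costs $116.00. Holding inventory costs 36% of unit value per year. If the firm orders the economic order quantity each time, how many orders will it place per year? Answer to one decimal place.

N ≈ 26.8 orders per year

Holding cost H = 0.36 × $121.00 = $43.5600 per unit per year.
EOQ = √(2DS/H) = √(2 × 3,820 × 116 / 43.56) ≈ 142.64.
Orders per year = D / Q* = 3,820 / 142.64 ≈ 26.781.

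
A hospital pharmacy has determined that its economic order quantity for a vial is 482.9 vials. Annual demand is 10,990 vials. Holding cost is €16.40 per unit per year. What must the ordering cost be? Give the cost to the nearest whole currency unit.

The basic EOQ model gives Q* = √(2DS/H); rearrange for the unknown.
From Q* = √(2DS/H): S = Q*²H / (2D) = 482.9² × 16.4 / (2 × 10,990) = 173.9925.

S ≈ €174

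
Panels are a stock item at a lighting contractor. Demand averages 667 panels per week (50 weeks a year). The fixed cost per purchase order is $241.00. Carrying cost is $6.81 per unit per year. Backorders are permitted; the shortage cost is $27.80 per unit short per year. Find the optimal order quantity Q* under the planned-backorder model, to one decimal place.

Q* ≈ 1,714.3 panels

Annual demand D = 667 × 50 = 33,350.
With planned backorders, Q* = √(2DS/H) · √((H+B)/B).
√(2DS/H) = √(2 × 33,350 × 241 / 6.81) = 1536.377.
√((H+B)/B) = √((6.81+27.8)/27.8) = 1.1158.
Q* ≈ 1714.258.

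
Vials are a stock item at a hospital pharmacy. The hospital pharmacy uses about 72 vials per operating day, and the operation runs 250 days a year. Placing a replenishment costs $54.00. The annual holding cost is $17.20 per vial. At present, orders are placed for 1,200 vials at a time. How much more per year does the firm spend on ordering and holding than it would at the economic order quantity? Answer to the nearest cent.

Annual demand D = 72 × 250 = 18,000.
EOQ = √(2DS/H) = √(2 × 18,000 × 54 / 17.2) ≈ 336.19.
Cost at Q* = (D/Q*)S + (Q*/2)H = √(2DSH) ≈ $5,782.46.
Cost at Q = 1,200: (18,000/1,200)×54 + (1,200/2)×17.2 = $810.00 + $10,320.00 = $11,130.00.
Excess = $11,130.00 − $5,782.46 = $5,347.54.

Extra cost ≈ $5,347.54 per year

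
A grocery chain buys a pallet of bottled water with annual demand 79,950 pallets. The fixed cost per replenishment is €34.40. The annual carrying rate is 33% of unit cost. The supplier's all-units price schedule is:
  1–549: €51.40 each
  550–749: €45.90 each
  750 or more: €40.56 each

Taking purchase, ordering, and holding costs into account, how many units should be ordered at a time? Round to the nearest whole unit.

Q* ≈ 750 pallets

Holding cost per unit per year at price C is H = 0.33·C.
For each price level, check whether its EOQ is feasible; otherwise the best quantity at that price is the breakpoint.
Tier 1 (€51.40): EOQ = 569.5 exceeds tier's upper bound 549, so this tier is dominated.
EOQ at €45.90 = 602.6 (feasible in tier 2): TC = 79,950×€45.90 + (79,950/602.6)×34.4 + (602.6/2)×0.33×€45.90 = €3,678,832.81.
EOQ at €40.56 = 641.1 < 750, so use break Q=750: TC = 79,950×€40.56 + (79,950/750.0)×34.4 + (750.0/2)×0.33×€40.56 = €3,251,458.34.
Lowest total cost is €3,251,458.34 at Q = 750.0.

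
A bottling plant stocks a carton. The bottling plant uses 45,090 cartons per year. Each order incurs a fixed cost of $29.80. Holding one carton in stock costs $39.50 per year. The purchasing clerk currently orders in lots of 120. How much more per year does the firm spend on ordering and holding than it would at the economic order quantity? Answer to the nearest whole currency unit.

Extra cost ≈ $3,264 per year

EOQ = √(2DS/H) = √(2 × 45,090 × 29.8 / 39.5) ≈ 260.83.
Cost at Q* = (D/Q*)S + (Q*/2)H = √(2DSH) ≈ $10,302.95.
Cost at Q = 120: (45,090/120)×29.8 + (120/2)×39.5 = $11,197.35 + $2,370.00 = $13,567.35.
Excess = $13,567.35 − $10,302.95 = $3,264.40.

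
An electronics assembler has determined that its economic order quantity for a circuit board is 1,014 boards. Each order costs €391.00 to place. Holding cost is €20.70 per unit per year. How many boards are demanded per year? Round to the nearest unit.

D ≈ 27,217 boards per year

The basic EOQ model gives Q* = √(2DS/H); rearrange for the unknown.
From Q* = √(2DS/H): D = Q*²H / (2S) = 1,014² × 20.7 / (2 × 391) = 27216.953.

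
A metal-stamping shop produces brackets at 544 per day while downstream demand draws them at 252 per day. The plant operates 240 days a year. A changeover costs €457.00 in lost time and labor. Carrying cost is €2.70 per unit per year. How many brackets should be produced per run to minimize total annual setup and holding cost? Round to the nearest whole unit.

Annual demand D = 252 × 240 = 60,480.
Production build-up factor (1 − d/p) = 1 − 252/544 = 0.5368.
Q* = √(2DS / (H(1 − d/p))) = √(2 × 60,480 × 457 / (2.7 × 0.5368)).
= √(55,278,720 / 1.4493) ≈ 6175.969.

Q* ≈ 6,176 brackets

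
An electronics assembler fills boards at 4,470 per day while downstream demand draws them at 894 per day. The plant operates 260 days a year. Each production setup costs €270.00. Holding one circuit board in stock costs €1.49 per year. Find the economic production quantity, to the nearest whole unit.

Q* ≈ 10,262 boards

Annual demand D = 894 × 260 = 232,440.
Production build-up factor (1 − d/p) = 1 − 894/4,470 = 0.8000.
Q* = √(2DS / (H(1 − d/p))) = √(2 × 232,440 × 270 / (1.49 × 0.8000)).
= √(125,517,600 / 1.192) ≈ 10261.579.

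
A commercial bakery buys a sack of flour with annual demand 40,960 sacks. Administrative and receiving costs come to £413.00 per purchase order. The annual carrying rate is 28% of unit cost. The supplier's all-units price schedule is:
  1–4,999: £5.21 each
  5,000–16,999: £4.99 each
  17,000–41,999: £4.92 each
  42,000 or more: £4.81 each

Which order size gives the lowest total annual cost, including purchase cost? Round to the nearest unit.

Q* ≈ 5,000 sacks

Holding cost per unit per year at price C is H = 0.28·C.
For each price level, check whether its EOQ is feasible; otherwise the best quantity at that price is the breakpoint.
EOQ at £5.21 = 4815.8 (feasible in tier 1): TC = 40,960×£5.21 + (40,960/4815.8)×413 + (4815.8/2)×0.28×£5.21 = £220,426.95.
EOQ at £4.99 = 4920.9 < 5000, so use break Q=5000: TC = 40,960×£4.99 + (40,960/5000.0)×413 + (5000.0/2)×0.28×£4.99 = £211,266.70.
EOQ at £4.92 = 4955.7 < 17000, so use break Q=17000: TC = 40,960×£4.92 + (40,960/17000.0)×413 + (17000.0/2)×0.28×£4.92 = £214,227.89.
EOQ at £4.81 = 5012.1 < 42000, so use break Q=42000: TC = 40,960×£4.81 + (40,960/42000.0)×413 + (42000.0/2)×0.28×£4.81 = £225,703.17.
Lowest total cost is £211,266.70 at Q = 5000.0.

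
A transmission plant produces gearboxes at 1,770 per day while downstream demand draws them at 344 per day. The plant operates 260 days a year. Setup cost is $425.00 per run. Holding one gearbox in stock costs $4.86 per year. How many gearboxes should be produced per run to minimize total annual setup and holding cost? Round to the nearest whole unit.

Q* ≈ 4,406 gearboxes

Annual demand D = 344 × 260 = 89,440.
Production build-up factor (1 − d/p) = 1 − 344/1,770 = 0.8056.
Q* = √(2DS / (H(1 − d/p))) = √(2 × 89,440 × 425 / (4.86 × 0.8056)).
= √(76,024,000 / 3.9155) ≈ 4406.402.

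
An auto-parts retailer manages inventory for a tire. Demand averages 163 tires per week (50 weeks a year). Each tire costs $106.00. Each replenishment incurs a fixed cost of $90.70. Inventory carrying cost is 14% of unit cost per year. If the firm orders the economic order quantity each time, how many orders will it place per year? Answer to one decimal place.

Annual demand D = 163 × 50 = 8,150.
Holding cost H = 0.14 × $106.00 = $14.8400 per unit per year.
The optimal lot size = √(2DS/H) = √(2 × 8,150 × 90.7 / 14.84) ≈ 315.63.
Orders per year = D / Q* = 8,150 / 315.63 ≈ 25.821.

N ≈ 25.8 orders per year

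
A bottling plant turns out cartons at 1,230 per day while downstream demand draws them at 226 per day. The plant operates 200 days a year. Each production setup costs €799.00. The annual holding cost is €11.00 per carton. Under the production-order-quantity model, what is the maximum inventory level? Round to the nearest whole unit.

I_max ≈ 2,315 cartons

Annual demand D = 226 × 200 = 45,200.
Production build-up factor (1 − d/p) = 1 − 226/1,230 = 0.8163.
Q* = √(2DS / (H(1 − d/p))) = √(2 × 45,200 × 799 / (11 × 0.8163)).
= √(72,229,600 / 8.9789) ≈ 2836.266.
Maximum inventory = Q*(1 − d/p) = 2836.266 × 0.8163 ≈ 2315.131.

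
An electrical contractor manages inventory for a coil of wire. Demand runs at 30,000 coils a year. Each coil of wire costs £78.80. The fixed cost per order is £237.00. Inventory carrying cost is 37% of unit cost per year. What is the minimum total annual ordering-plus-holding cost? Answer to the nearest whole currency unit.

Holding cost H = 0.37 × £78.80 = £29.1560 per unit per year.
The optimal lot size = √(2DS/H) = √(2 × 30,000 × 237 / 29.156) ≈ 698.37.
At Q*, ordering cost (D/Q*)S equals holding cost (Q*/2)H, each = √(DSH/2).
Minimum total = √(2DSH) = √(2 × 30,000 × 237 × 29.156) ≈ 20361.688.

TC* ≈ £20,362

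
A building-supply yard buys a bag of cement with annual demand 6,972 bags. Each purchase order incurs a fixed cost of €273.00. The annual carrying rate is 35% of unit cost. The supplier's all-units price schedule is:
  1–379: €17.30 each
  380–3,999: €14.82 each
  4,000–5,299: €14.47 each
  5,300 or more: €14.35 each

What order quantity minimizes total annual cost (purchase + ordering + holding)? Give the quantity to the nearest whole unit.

Q* ≈ 857 bags

Holding cost per unit per year at price C is H = 0.35·C.
Candidates are each tier's EOQ (if it falls in that tier) and each price-break quantity.
Tier 1 (€17.30): EOQ = 792.9 exceeds tier's upper bound 379, so this tier is dominated.
EOQ at €14.82 = 856.7 (feasible in tier 2): TC = 6,972×€14.82 + (6,972/856.7)×273 + (856.7/2)×0.35×€14.82 = €107,768.62.
EOQ at €14.47 = 867.0 < 4000, so use break Q=4000: TC = 6,972×€14.47 + (6,972/4000.0)×273 + (4000.0/2)×0.35×€14.47 = €111,489.68.
EOQ at €14.35 = 870.6 < 5300, so use break Q=5300: TC = 6,972×€14.35 + (6,972/5300.0)×273 + (5300.0/2)×0.35×€14.35 = €113,716.95.
Lowest total cost is €107,768.62 at Q = 856.7.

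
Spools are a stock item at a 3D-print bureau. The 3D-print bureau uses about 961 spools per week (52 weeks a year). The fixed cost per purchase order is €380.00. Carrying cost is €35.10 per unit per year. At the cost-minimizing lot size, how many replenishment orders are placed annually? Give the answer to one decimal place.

N ≈ 48.0 orders per year

Annual demand D = 961 × 52 = 49,972.
Q* = √(2DS/H) = √(2 × 49,972 × 380 / 35.1) ≈ 1040.20.
Orders per year = D / Q* = 49,972 / 1040.20 ≈ 48.041.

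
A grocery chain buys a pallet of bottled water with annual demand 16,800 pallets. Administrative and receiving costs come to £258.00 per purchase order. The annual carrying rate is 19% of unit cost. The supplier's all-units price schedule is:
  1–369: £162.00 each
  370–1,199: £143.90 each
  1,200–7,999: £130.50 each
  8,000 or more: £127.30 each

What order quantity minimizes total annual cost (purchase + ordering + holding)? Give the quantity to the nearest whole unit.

Q* ≈ 1,200 pallets

Holding cost per unit per year at price C is H = 0.19·C.
Evaluate total cost at each tier's feasible EOQ or, if the EOQ is below the tier, at the tier's minimum quantity.
Tier 1 (£162.00): EOQ = 530.7 exceeds tier's upper bound 369, so this tier is dominated.
EOQ at £143.90 = 563.1 (feasible in tier 2): TC = 16,800×£143.90 + (16,800/563.1)×258 + (563.1/2)×0.19×£143.90 = £2,432,915.25.
EOQ at £130.50 = 591.3 < 1200, so use break Q=1200: TC = 16,800×£130.50 + (16,800/1200.0)×258 + (1200.0/2)×0.19×£130.50 = £2,210,889.00.
EOQ at £127.30 = 598.7 < 8000, so use break Q=8000: TC = 16,800×£127.30 + (16,800/8000.0)×258 + (8000.0/2)×0.19×£127.30 = £2,235,929.80.
Lowest total cost is £2,210,889.00 at Q = 1200.0.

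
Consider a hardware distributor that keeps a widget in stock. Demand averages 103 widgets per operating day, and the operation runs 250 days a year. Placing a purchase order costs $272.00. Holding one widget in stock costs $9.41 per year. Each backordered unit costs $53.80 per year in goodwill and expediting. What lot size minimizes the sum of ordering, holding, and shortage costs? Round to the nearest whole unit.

Q* ≈ 1,322 widgets

Annual demand D = 103 × 250 = 25,750.
With planned backorders, Q* = √(2DS/H) · √((H+B)/B).
√(2DS/H) = √(2 × 25,750 × 272 / 9.41) = 1220.094.
√((H+B)/B) = √((9.41+53.8)/53.8) = 1.0839.
Q* ≈ 1322.498.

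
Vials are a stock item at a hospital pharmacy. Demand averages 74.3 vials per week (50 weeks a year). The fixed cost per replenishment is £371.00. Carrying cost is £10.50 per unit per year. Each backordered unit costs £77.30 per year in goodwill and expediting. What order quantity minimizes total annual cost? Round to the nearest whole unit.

Annual demand D = 74.3 × 50 = 3,715.
With planned backorders, Q* = √(2DS/H) · √((H+B)/B).
√(2DS/H) = √(2 × 3,715 × 371 / 10.5) = 512.374.
√((H+B)/B) = √((10.5+77.3)/77.3) = 1.0658.
Q* ≈ 546.065.

Q* ≈ 546 vials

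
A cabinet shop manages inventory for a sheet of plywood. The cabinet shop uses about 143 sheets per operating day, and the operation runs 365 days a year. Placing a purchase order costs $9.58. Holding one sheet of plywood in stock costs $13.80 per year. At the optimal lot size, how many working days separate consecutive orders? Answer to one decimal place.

T ≈ 1.9 days

Annual demand D = 143 × 365 = 52,195.
The optimal lot size = √(2DS/H) = √(2 × 52,195 × 9.58 / 13.8) ≈ 269.20.
Cycle time = Q*/D × 365 = 269.20 / 52,195 × 365 ≈ 1.883 days.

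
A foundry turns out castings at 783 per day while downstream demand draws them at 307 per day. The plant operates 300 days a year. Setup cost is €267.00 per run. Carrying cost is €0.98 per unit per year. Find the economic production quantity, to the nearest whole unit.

Annual demand D = 307 × 300 = 92,100.
Production build-up factor (1 − d/p) = 1 − 307/783 = 0.6079.
Q* = √(2DS / (H(1 − d/p))) = √(2 × 92,100 × 267 / (0.98 × 0.6079)).
= √(49,181,400 / 0.5958) ≈ 9085.834.

Q* ≈ 9,086 castings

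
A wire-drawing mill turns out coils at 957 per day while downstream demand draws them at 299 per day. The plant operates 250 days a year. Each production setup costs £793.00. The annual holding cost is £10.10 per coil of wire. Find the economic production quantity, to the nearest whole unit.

Annual demand D = 299 × 250 = 74,750.
Production build-up factor (1 − d/p) = 1 − 299/957 = 0.6876.
Q* = √(2DS / (H(1 − d/p))) = √(2 × 74,750 × 793 / (10.1 × 0.6876)).
= √(118,553,500 / 6.9444) ≈ 4131.802.

Q* ≈ 4,132 coils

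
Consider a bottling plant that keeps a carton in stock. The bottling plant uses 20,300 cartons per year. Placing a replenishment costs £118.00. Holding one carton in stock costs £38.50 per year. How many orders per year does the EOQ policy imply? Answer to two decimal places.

N ≈ 57.55 orders per year

EOQ = √(2DS/H) = √(2 × 20,300 × 118 / 38.5) ≈ 352.76.
Orders per year = D / Q* = 20,300 / 352.76 ≈ 57.547.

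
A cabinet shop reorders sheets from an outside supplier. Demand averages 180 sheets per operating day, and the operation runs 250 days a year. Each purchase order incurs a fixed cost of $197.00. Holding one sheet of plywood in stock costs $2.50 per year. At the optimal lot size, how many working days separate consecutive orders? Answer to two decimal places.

T ≈ 14.79 days

Annual demand D = 180 × 250 = 45,000.
The optimal lot size = √(2DS/H) = √(2 × 45,000 × 197 / 2.5) ≈ 2663.08.
Cycle time = Q*/D × 250 = 2663.08 / 45,000 × 250 ≈ 14.795 days.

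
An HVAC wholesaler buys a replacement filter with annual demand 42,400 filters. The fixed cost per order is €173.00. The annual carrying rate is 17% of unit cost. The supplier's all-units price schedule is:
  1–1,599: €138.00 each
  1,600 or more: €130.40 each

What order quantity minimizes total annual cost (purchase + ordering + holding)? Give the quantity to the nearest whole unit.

Holding cost per unit per year at price C is H = 0.17·C.
Candidates are each tier's EOQ (if it falls in that tier) and each price-break quantity.
EOQ at €138.00 = 790.8 (feasible in tier 1): TC = 42,400×€138.00 + (42,400/790.8)×173 + (790.8/2)×0.17×€138.00 = €5,869,751.75.
EOQ at €130.40 = 813.5 < 1600, so use break Q=1600: TC = 42,400×€130.40 + (42,400/1600.0)×173 + (1600.0/2)×0.17×€130.40 = €5,551,278.90.
Lowest total cost is €5,551,278.90 at Q = 1600.0.

Q* ≈ 1,600 filters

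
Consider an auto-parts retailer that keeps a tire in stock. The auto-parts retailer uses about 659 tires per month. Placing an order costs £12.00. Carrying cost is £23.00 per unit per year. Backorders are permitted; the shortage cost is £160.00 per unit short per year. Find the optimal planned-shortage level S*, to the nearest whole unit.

Annual demand D = 659 × 12 = 7,908.
With planned backorders, Q* = √(2DS/H) · √((H+B)/B).
√(2DS/H) = √(2 × 7,908 × 12 / 23) = 90.840.
√((H+B)/B) = √((23+160)/160) = 1.0695.
Q* ≈ 97.150.
S* = Q* · H/(H+B) = 97.150 × 23/183 ≈ 12.210.

S* ≈ 12 tires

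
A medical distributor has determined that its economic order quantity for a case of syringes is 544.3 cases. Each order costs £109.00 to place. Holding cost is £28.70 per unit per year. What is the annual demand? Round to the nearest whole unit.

D ≈ 39,003 cases per year

Invert the EOQ relation Q*² = 2DS/H.
From Q* = √(2DS/H): D = Q*²H / (2S) = 544.3² × 28.7 / (2 × 109) = 39003.365.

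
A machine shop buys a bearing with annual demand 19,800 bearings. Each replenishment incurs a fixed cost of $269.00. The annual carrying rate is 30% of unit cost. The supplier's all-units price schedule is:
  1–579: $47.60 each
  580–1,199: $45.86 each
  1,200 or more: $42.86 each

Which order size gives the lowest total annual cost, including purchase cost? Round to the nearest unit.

Holding cost per unit per year at price C is H = 0.30·C.
For each price level, check whether its EOQ is feasible; otherwise the best quantity at that price is the breakpoint.
Tier 1 ($47.60): EOQ = 863.7 exceeds tier's upper bound 579, so this tier is dominated.
EOQ at $45.86 = 879.9 (feasible in tier 2): TC = 19,800×$45.86 + (19,800/879.9)×269 + (879.9/2)×0.30×$45.86 = $920,134.02.
EOQ at $42.86 = 910.2 < 1200, so use break Q=1200: TC = 19,800×$42.86 + (19,800/1200.0)×269 + (1200.0/2)×0.30×$42.86 = $860,781.30.
Lowest total cost is $860,781.30 at Q = 1200.0.

Q* ≈ 1,200 bearings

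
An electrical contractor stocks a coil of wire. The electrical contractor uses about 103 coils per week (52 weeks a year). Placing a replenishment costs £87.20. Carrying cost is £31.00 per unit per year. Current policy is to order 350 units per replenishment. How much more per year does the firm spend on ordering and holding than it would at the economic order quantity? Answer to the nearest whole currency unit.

Annual demand D = 103 × 52 = 5,356.
EOQ = √(2DS/H) = √(2 × 5,356 × 87.2 / 31) ≈ 173.59.
Cost at Q* = (D/Q*)S + (Q*/2)H = √(2DSH) ≈ £5,381.14.
Cost at Q = 350: (5,356/350)×87.2 + (350/2)×31 = £1,334.41 + £5,425.00 = £6,759.41.
Excess = £6,759.41 − £5,381.14 = £1,378.27.

Extra cost ≈ £1,378 per year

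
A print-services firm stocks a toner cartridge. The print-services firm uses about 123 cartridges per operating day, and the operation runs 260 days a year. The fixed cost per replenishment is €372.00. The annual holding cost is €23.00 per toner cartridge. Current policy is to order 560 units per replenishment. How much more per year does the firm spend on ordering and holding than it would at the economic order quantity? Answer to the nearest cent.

Annual demand D = 123 × 260 = 31,980.
EOQ = √(2DS/H) = √(2 × 31,980 × 372 / 23) ≈ 1017.10.
Cost at Q* = (D/Q*)S + (Q*/2)H = √(2DSH) ≈ €23,393.20.
Cost at Q = 560: (31,980/560)×372 + (560/2)×23 = €21,243.86 + €6,440.00 = €27,683.86.
Excess = €27,683.86 − €23,393.20 = €4,290.66.

Extra cost ≈ €4,290.66 per year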